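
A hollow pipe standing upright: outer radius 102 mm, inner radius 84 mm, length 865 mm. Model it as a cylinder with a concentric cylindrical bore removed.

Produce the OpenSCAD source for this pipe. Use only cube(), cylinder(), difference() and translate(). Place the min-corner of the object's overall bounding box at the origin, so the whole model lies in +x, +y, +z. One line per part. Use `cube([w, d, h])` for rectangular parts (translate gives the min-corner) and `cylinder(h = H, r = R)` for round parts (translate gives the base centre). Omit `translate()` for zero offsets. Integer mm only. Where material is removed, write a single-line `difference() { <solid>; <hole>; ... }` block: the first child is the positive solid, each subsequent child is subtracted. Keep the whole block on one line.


difference() { translate([102, 102, 0]) cylinder(h = 865, r = 102); translate([102, 102, 0]) cylinder(h = 865, r = 84); }


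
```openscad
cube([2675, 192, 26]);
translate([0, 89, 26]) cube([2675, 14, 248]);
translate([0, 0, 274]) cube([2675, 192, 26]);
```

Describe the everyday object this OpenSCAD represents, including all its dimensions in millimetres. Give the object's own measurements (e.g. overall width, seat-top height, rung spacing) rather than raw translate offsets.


An I-beam lying along x, 2675 mm long. Overall section height 300 mm. Two flanges 192 mm wide (y) and 26 mm thick, one on the floor and one at the top; a web 14 mm thick runs between them, centred on the flange width.


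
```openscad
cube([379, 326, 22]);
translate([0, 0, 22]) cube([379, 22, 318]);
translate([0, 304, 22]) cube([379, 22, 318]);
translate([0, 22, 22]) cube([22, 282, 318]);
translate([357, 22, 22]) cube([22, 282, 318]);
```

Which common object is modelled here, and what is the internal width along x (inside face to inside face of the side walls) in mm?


An open box. The internal width is 335 mm.

A 379×326 base slab with four walls standing on it — an open box. The base is 379 mm wide and the walls are 22 mm thick, so the internal width is 379 − 2 × 22 = 335 mm.


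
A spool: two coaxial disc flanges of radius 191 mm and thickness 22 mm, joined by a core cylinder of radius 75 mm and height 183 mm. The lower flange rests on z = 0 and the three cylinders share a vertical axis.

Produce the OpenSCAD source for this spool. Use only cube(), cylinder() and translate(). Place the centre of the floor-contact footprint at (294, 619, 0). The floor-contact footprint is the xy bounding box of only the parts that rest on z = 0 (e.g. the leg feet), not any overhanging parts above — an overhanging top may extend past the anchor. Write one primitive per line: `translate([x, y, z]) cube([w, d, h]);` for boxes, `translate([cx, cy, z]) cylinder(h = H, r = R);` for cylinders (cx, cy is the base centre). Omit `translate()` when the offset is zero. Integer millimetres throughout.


translate([294, 619, 0]) cylinder(h = 22, r = 191);
translate([294, 619, 22]) cylinder(h = 183, r = 75);
translate([294, 619, 205]) cylinder(h = 22, r = 191);


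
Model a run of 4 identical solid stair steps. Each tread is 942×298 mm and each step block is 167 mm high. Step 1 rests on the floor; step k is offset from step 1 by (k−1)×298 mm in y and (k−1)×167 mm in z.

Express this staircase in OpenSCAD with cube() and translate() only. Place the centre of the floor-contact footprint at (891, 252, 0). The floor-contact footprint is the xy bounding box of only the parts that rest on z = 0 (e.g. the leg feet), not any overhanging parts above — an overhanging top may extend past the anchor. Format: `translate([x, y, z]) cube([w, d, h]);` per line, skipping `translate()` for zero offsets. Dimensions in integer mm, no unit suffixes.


translate([420, 103, 0]) cube([942, 298, 167]);
translate([420, 401, 167]) cube([942, 298, 167]);
translate([420, 699, 334]) cube([942, 298, 167]);
translate([420, 997, 501]) cube([942, 298, 167]);


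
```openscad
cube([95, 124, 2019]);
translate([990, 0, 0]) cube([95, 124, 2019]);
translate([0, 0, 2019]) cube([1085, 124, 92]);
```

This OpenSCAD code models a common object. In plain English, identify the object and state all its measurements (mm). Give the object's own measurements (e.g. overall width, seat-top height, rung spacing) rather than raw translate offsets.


A door frame. The clear opening is 895 mm wide and 2019 mm high. Two 95 mm wide jambs, 124 mm deep, stand either side of the opening from the floor to the top of the opening. A 92 mm thick head sits across the top of both jambs, spanning the full outside width of the frame.


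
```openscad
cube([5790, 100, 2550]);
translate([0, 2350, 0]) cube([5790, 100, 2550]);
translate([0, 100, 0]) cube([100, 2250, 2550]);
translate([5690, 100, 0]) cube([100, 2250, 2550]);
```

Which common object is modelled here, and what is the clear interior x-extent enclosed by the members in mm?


A house (or room) frame. The interior width is 5590 mm.

Four 2550 mm walls enclosing a rectangle with no floor or roof — a room or house frame. Outside width is 5790 mm and wall thickness is 100 mm, so the interior width is 5790 − 2 × 100 = 5590 mm.


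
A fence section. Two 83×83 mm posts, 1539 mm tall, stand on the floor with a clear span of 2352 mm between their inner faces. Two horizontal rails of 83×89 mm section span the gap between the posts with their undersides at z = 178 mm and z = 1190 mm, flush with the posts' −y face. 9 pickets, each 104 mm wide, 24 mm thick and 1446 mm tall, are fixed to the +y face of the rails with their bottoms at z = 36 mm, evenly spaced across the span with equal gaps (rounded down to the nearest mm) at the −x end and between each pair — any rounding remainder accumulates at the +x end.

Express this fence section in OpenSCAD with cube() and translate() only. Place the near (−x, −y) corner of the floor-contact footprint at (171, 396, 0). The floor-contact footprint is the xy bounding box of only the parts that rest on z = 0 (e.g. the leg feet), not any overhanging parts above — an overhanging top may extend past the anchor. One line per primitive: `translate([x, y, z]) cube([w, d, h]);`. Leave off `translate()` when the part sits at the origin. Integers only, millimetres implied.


translate([171, 396, 0]) cube([83, 83, 1539]);
translate([2606, 396, 0]) cube([83, 83, 1539]);
translate([254, 396, 178]) cube([2352, 83, 89]);
translate([254, 396, 1190]) cube([2352, 83, 89]);
translate([395, 479, 36]) cube([104, 24, 1446]);
translate([640, 479, 36]) cube([104, 24, 1446]);
translate([885, 479, 36]) cube([104, 24, 1446]);
translate([1130, 479, 36]) cube([104, 24, 1446]);
translate([1375, 479, 36]) cube([104, 24, 1446]);
translate([1620, 479, 36]) cube([104, 24, 1446]);
translate([1865, 479, 36]) cube([104, 24, 1446]);
translate([2110, 479, 36]) cube([104, 24, 1446]);
translate([2355, 479, 36]) cube([104, 24, 1446]);


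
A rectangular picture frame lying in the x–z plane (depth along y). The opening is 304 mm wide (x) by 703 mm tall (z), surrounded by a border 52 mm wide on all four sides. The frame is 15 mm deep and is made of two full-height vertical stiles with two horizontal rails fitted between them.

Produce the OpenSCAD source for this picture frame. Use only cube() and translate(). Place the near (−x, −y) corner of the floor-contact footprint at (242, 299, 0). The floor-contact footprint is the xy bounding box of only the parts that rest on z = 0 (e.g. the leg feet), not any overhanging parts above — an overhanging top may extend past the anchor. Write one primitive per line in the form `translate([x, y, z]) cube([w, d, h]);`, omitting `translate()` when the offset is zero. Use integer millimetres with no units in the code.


translate([242, 299, 0]) cube([52, 15, 807]);
translate([598, 299, 0]) cube([52, 15, 807]);
translate([294, 299, 0]) cube([304, 15, 52]);
translate([294, 299, 755]) cube([304, 15, 52]);


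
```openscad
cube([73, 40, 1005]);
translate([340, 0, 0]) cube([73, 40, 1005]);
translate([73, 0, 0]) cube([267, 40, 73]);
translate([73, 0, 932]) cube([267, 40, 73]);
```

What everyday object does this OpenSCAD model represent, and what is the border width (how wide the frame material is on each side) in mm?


A picture frame. The border width is 73 mm.

Four thin pieces enclosing a rectangular opening — a picture frame. The two full-height stiles are 1005 mm tall; the top rail sits at z = 932 and is 73 mm tall, so the border above the opening is 1005 − 932 = 73 mm, matching the stile x-width.


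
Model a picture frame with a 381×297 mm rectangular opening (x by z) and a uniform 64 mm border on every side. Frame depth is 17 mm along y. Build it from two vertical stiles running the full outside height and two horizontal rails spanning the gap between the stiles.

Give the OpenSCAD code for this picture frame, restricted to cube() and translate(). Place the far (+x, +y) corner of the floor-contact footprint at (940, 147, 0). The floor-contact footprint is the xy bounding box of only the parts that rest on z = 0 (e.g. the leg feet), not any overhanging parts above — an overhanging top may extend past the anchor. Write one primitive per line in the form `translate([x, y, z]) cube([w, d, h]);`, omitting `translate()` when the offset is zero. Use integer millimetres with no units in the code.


translate([431, 130, 0]) cube([64, 17, 425]);
translate([876, 130, 0]) cube([64, 17, 425]);
translate([495, 130, 0]) cube([381, 17, 64]);
translate([495, 130, 361]) cube([381, 17, 64]);


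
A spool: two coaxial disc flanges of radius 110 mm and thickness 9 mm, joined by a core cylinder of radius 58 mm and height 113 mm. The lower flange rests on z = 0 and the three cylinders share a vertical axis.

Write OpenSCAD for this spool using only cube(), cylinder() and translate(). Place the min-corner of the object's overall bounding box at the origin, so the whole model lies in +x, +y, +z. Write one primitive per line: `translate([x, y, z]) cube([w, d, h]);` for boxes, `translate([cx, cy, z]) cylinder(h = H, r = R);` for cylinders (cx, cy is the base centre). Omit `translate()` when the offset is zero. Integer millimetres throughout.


translate([110, 110, 0]) cylinder(h = 9, r = 110);
translate([110, 110, 9]) cylinder(h = 113, r = 58);
translate([110, 110, 122]) cylinder(h = 9, r = 110);


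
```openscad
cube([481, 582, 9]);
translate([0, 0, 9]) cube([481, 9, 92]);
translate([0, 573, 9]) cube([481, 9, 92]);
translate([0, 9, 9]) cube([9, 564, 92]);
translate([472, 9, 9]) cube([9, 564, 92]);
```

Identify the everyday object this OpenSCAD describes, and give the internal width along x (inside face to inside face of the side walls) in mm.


An open box. The internal width is 463 mm.

A 481×582 base slab with four walls standing on it — an open box. The base is 481 mm wide and the walls are 9 mm thick, so the internal width is 481 − 2 × 9 = 463 mm.


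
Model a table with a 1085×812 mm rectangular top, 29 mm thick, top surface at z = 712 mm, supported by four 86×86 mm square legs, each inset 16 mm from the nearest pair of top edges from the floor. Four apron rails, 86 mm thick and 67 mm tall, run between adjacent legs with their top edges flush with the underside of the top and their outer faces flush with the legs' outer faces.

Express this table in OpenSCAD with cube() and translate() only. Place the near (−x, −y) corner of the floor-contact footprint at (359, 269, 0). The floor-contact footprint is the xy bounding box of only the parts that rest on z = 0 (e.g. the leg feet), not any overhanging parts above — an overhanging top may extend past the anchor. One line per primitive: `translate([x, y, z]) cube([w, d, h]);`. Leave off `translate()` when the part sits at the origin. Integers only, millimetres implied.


translate([343, 253, 683]) cube([1085, 812, 29]);
translate([359, 269, 0]) cube([86, 86, 683]);
translate([1326, 269, 0]) cube([86, 86, 683]);
translate([359, 963, 0]) cube([86, 86, 683]);
translate([1326, 963, 0]) cube([86, 86, 683]);
translate([445, 269, 616]) cube([881, 86, 67]);
translate([445, 963, 616]) cube([881, 86, 67]);
translate([359, 355, 616]) cube([86, 608, 67]);
translate([1326, 355, 616]) cube([86, 608, 67]);


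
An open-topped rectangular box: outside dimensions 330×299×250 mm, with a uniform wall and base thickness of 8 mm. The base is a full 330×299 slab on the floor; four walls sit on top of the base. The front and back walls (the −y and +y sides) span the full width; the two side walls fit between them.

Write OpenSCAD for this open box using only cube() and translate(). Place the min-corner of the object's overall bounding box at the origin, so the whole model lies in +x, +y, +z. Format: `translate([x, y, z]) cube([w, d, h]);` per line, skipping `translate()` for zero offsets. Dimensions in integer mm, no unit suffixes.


cube([330, 299, 8]);
translate([0, 0, 8]) cube([330, 8, 242]);
translate([0, 291, 8]) cube([330, 8, 242]);
translate([0, 8, 8]) cube([8, 283, 242]);
translate([322, 8, 8]) cube([8, 283, 242]);


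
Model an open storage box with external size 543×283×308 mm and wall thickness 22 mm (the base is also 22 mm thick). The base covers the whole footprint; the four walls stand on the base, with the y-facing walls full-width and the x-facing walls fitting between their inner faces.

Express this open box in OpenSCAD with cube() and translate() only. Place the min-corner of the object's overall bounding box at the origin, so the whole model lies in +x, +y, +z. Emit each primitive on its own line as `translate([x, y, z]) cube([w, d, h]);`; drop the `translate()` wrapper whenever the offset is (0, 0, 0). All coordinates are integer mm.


cube([543, 283, 22]);
translate([0, 0, 22]) cube([543, 22, 286]);
translate([0, 261, 22]) cube([543, 22, 286]);
translate([0, 22, 22]) cube([22, 239, 286]);
translate([521, 22, 22]) cube([22, 239, 286]);


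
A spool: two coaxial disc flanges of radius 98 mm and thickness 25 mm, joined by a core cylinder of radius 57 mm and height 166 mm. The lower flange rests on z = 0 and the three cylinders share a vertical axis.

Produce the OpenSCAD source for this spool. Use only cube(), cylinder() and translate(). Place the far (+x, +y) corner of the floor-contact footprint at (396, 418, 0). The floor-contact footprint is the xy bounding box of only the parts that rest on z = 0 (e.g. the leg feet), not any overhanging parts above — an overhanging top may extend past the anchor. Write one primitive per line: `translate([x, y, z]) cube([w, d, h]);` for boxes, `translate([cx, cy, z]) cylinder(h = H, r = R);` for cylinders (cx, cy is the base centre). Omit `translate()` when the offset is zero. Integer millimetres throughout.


translate([298, 320, 0]) cylinder(h = 25, r = 98);
translate([298, 320, 25]) cylinder(h = 166, r = 57);
translate([298, 320, 191]) cylinder(h = 25, r = 98);


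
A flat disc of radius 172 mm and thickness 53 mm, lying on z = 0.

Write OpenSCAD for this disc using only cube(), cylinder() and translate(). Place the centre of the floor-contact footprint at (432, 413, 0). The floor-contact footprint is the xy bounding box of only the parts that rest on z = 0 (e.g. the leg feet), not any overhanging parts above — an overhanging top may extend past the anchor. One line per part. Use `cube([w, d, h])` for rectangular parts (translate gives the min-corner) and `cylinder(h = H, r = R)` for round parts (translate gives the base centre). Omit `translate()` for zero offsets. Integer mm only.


translate([432, 413, 0]) cylinder(h = 53, r = 172);


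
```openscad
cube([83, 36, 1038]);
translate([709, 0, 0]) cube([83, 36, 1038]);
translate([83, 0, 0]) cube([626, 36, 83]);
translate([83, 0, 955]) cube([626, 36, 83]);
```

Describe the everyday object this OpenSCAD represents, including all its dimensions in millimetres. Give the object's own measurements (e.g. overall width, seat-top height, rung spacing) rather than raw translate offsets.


A rectangular picture frame lying in the x–z plane (depth along y). The opening is 626 mm wide (x) by 872 mm tall (z), surrounded by a border 83 mm wide on all four sides. The frame is 36 mm deep and is made of two full-height vertical stiles with two horizontal rails fitted between them.


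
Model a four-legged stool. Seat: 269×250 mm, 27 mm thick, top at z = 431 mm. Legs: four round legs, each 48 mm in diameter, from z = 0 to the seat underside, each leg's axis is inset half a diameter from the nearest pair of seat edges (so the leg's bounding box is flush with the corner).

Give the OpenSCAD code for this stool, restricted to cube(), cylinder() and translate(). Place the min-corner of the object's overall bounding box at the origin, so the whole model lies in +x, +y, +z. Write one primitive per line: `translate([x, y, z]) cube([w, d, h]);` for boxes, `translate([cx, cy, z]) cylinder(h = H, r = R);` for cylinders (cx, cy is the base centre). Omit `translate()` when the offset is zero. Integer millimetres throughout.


translate([0, 0, 404]) cube([269, 250, 27]);
translate([24, 24, 0]) cylinder(h = 404, r = 24);
translate([245, 24, 0]) cylinder(h = 404, r = 24);
translate([24, 226, 0]) cylinder(h = 404, r = 24);
translate([245, 226, 0]) cylinder(h = 404, r = 24);


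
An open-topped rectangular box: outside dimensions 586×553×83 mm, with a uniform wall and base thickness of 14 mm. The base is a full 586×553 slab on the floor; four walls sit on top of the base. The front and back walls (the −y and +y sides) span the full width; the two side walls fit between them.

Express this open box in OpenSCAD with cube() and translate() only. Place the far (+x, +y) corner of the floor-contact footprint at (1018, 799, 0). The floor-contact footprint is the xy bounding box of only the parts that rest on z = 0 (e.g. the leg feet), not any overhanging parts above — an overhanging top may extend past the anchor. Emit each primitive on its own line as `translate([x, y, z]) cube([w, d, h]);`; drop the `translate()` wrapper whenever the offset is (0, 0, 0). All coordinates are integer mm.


translate([432, 246, 0]) cube([586, 553, 14]);
translate([432, 246, 14]) cube([586, 14, 69]);
translate([432, 785, 14]) cube([586, 14, 69]);
translate([432, 260, 14]) cube([14, 525, 69]);
translate([1004, 260, 14]) cube([14, 525, 69]);


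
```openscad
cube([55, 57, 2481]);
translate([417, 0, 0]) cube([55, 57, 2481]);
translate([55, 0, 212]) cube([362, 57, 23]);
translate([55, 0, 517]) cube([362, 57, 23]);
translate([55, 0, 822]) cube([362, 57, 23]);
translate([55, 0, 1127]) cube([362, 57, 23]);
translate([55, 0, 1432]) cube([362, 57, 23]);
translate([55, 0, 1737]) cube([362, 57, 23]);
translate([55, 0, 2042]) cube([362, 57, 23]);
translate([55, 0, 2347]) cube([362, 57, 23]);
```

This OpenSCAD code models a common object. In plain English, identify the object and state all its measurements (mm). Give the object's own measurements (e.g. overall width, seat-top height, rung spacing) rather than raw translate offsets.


A straight ladder. Two 55×57 mm vertical rails, 2481 mm tall, stand 472 mm apart (outside-to-outside) with their front faces coplanar on the −y side. 8 rungs, each 57 mm deep and 23 mm tall, span between the inner faces of the rails, front faces flush with the rails. The lowest rung's underside is at z = 212 mm and rungs are spaced 305 mm apart (underside to underside).


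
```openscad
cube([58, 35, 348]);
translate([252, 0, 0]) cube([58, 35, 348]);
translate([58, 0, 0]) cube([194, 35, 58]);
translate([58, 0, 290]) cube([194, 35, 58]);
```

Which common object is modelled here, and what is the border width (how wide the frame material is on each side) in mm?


A picture frame. The border width is 58 mm.

Four thin pieces enclosing a rectangular opening — a picture frame. The two full-height stiles are 348 mm tall; the top rail sits at z = 290 and is 58 mm tall, so the border above the opening is 348 − 290 = 58 mm, matching the stile x-width.


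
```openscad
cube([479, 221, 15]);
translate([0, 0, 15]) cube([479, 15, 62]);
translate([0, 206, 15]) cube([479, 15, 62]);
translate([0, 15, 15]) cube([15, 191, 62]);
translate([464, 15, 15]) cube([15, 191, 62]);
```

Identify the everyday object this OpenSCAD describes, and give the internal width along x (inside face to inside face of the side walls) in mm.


An open box. The internal width is 449 mm.

A 479×221 base slab with four walls standing on it — an open box. The base is 479 mm wide and the walls are 15 mm thick, so the internal width is 479 − 2 × 15 = 449 mm.


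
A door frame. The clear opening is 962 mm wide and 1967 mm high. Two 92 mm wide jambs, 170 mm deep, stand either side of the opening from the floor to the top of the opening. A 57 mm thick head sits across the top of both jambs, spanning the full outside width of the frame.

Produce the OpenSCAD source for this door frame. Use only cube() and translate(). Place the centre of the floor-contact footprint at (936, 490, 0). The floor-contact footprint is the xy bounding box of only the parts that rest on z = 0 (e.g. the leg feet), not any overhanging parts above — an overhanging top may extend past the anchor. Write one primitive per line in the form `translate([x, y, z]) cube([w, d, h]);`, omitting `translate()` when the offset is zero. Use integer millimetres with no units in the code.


translate([363, 405, 0]) cube([92, 170, 1967]);
translate([1417, 405, 0]) cube([92, 170, 1967]);
translate([363, 405, 1967]) cube([1146, 170, 57]);


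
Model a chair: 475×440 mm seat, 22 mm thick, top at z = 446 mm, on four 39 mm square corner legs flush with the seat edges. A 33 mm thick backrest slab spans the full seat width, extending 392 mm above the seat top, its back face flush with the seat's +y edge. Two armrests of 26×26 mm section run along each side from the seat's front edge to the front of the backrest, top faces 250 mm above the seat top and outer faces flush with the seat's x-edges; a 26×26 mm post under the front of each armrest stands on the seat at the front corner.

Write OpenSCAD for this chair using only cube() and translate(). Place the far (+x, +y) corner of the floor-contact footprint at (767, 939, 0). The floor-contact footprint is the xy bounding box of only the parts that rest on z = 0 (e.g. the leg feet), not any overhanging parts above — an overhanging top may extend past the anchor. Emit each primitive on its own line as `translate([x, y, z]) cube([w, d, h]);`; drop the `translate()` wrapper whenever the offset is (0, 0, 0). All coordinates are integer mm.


translate([292, 499, 424]) cube([475, 440, 22]);
translate([292, 499, 0]) cube([39, 39, 424]);
translate([728, 499, 0]) cube([39, 39, 424]);
translate([292, 900, 0]) cube([39, 39, 424]);
translate([728, 900, 0]) cube([39, 39, 424]);
translate([292, 906, 446]) cube([475, 33, 392]);
translate([292, 499, 670]) cube([26, 407, 26]);
translate([741, 499, 670]) cube([26, 407, 26]);
translate([292, 499, 446]) cube([26, 26, 224]);
translate([741, 499, 446]) cube([26, 26, 224]);


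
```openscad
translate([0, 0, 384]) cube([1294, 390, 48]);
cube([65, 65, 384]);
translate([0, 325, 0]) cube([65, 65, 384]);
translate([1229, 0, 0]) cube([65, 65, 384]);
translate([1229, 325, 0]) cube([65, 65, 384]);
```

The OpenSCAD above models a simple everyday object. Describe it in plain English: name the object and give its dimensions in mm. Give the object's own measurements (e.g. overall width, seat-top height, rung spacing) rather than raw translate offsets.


A long wooden bench with a 1294 mm (x) × 390 mm (y) seat, 48 mm thick, its top surface 432 mm above the floor. Four 65 mm square legs at the seat corners, flush with the edges, run from z = 0 to the seat underside.


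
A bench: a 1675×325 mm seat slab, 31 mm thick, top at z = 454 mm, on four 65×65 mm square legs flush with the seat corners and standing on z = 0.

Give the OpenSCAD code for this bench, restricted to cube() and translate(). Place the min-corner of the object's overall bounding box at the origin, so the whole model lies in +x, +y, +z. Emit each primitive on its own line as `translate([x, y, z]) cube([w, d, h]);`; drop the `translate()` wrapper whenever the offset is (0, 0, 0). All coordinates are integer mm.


translate([0, 0, 423]) cube([1675, 325, 31]);
cube([65, 65, 423]);
translate([0, 260, 0]) cube([65, 65, 423]);
translate([1610, 0, 0]) cube([65, 65, 423]);
translate([1610, 260, 0]) cube([65, 65, 423]);


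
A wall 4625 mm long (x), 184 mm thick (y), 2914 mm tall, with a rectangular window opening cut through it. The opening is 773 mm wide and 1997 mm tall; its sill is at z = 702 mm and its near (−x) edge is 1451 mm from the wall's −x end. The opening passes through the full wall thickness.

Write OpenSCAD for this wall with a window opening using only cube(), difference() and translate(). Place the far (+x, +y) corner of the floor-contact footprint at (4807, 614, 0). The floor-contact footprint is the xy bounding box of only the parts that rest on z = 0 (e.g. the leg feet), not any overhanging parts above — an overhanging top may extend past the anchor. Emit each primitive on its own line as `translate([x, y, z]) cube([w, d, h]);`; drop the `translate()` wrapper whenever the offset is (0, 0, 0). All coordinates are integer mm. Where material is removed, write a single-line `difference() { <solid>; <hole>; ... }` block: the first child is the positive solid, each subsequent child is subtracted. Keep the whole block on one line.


difference() { translate([182, 430, 0]) cube([4625, 184, 2914]); translate([1633, 430, 702]) cube([773, 184, 1997]); }


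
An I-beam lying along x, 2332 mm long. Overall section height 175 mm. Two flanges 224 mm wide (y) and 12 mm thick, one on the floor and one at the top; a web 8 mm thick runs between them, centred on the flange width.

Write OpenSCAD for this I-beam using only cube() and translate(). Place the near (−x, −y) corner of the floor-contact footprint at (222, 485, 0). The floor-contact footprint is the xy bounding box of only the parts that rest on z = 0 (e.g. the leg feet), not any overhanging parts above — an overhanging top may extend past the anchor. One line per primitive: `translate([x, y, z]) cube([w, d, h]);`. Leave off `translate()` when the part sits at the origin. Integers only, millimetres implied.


translate([222, 485, 0]) cube([2332, 224, 12]);
translate([222, 593, 12]) cube([2332, 8, 151]);
translate([222, 485, 163]) cube([2332, 224, 12]);


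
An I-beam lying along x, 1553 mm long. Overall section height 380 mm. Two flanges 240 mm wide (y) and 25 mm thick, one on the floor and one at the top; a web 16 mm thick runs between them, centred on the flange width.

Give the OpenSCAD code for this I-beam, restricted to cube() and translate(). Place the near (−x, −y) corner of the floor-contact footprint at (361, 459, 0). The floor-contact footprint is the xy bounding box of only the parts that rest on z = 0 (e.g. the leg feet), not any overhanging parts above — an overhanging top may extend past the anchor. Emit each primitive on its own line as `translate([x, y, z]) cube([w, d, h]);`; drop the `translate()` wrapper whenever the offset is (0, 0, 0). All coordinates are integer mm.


translate([361, 459, 0]) cube([1553, 240, 25]);
translate([361, 571, 25]) cube([1553, 16, 330]);
translate([361, 459, 355]) cube([1553, 240, 25]);


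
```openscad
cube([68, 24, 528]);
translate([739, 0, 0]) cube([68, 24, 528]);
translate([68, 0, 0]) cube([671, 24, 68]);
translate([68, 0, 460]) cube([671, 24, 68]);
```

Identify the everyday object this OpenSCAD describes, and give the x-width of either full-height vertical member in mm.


A picture frame. The border width is 68 mm.

Four thin pieces enclosing a rectangular opening — a picture frame. The two full-height stiles are 528 mm tall; the top rail sits at z = 460 and is 68 mm tall, so the border above the opening is 528 − 460 = 68 mm, matching the stile x-width.


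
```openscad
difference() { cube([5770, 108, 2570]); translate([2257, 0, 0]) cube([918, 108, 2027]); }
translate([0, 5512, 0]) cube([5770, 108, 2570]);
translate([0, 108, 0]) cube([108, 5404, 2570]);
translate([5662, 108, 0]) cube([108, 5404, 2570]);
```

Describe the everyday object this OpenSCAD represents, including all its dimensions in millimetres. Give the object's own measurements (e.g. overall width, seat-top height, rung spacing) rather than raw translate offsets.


A single room: four walls, each 2570 mm tall and 108 mm thick, enclosing an outside footprint 5770×5620 mm (x × y), no floor or roof. The front and back walls (−y and +y sides) run the full x-width; the side walls fit between their inner faces. A door opening 918 mm wide and 2027 mm tall is cut through the front wall from the floor up, its −x edge 2257 mm from the wall's −x end.


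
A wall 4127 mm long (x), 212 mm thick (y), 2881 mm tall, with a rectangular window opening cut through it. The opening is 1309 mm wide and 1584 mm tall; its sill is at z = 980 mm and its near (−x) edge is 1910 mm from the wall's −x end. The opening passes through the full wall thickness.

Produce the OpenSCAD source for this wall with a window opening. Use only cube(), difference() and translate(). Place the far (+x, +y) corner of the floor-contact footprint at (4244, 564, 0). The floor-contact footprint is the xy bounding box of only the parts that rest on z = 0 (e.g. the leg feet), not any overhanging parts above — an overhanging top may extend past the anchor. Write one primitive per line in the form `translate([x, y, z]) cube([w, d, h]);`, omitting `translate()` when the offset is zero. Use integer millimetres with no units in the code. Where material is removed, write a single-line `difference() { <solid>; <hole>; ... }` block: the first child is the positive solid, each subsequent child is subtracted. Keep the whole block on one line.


difference() { translate([117, 352, 0]) cube([4127, 212, 2881]); translate([2027, 352, 980]) cube([1309, 212, 1584]); }


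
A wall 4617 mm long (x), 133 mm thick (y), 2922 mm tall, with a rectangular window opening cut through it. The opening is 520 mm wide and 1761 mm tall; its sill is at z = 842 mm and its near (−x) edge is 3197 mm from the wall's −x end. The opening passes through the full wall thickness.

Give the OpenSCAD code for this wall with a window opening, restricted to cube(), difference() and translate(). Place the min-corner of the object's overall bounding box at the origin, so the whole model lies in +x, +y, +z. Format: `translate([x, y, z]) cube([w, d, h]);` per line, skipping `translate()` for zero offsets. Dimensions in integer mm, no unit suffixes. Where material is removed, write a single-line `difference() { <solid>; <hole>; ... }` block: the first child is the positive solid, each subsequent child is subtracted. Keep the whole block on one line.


difference() { cube([4617, 133, 2922]); translate([3197, 0, 842]) cube([520, 133, 1761]); }


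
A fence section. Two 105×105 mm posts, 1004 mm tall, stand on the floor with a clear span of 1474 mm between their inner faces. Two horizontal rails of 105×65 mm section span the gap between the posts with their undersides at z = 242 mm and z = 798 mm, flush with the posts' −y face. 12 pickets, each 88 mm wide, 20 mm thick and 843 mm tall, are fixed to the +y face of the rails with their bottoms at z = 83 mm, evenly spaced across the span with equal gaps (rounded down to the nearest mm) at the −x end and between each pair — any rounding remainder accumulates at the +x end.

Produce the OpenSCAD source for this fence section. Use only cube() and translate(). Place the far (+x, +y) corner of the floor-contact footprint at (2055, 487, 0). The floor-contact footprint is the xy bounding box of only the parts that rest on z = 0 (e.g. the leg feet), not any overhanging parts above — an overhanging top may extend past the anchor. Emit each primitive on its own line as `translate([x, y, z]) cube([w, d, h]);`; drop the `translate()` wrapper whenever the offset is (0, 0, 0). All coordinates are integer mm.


translate([371, 382, 0]) cube([105, 105, 1004]);
translate([1950, 382, 0]) cube([105, 105, 1004]);
translate([476, 382, 242]) cube([1474, 105, 65]);
translate([476, 382, 798]) cube([1474, 105, 65]);
translate([508, 487, 83]) cube([88, 20, 843]);
translate([628, 487, 83]) cube([88, 20, 843]);
translate([748, 487, 83]) cube([88, 20, 843]);
translate([868, 487, 83]) cube([88, 20, 843]);
translate([988, 487, 83]) cube([88, 20, 843]);
translate([1108, 487, 83]) cube([88, 20, 843]);
translate([1228, 487, 83]) cube([88, 20, 843]);
translate([1348, 487, 83]) cube([88, 20, 843]);
translate([1468, 487, 83]) cube([88, 20, 843]);
translate([1588, 487, 83]) cube([88, 20, 843]);
translate([1708, 487, 83]) cube([88, 20, 843]);
translate([1828, 487, 83]) cube([88, 20, 843]);


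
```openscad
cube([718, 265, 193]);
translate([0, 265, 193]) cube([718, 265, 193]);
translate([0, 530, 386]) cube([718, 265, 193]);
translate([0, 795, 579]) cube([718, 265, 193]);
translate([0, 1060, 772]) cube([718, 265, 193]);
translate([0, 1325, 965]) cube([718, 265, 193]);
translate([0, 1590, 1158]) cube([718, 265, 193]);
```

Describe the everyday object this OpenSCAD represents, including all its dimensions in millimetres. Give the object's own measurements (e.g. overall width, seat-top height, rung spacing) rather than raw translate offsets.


A straight staircase of 7 solid steps. Each step is 718 mm wide (x), 265 mm deep (y, the going) and 193 mm tall (the rise). The first step rests on the floor; each subsequent step sits one going further in +y and one rise higher in +z, directly behind and above the previous step with no overlap.


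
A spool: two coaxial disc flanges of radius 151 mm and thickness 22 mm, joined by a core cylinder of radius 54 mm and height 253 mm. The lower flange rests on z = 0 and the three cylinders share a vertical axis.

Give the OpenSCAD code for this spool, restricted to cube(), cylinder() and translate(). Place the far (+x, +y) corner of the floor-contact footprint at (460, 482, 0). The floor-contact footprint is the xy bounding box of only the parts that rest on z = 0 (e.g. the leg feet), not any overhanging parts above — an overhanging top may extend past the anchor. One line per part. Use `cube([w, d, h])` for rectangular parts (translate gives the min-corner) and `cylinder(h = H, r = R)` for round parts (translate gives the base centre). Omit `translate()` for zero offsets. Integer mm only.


translate([309, 331, 0]) cylinder(h = 22, r = 151);
translate([309, 331, 22]) cylinder(h = 253, r = 54);
translate([309, 331, 275]) cylinder(h = 22, r = 151);


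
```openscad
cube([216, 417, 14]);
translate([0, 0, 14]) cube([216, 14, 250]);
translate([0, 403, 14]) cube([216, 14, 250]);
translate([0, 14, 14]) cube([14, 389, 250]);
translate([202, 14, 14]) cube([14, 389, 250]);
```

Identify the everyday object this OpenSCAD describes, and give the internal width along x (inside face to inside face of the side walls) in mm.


An open box. The internal width is 188 mm.

A 216×417 base slab with four walls standing on it — an open box. The base is 216 mm wide and the walls are 14 mm thick, so the internal width is 216 − 2 × 14 = 188 mm.


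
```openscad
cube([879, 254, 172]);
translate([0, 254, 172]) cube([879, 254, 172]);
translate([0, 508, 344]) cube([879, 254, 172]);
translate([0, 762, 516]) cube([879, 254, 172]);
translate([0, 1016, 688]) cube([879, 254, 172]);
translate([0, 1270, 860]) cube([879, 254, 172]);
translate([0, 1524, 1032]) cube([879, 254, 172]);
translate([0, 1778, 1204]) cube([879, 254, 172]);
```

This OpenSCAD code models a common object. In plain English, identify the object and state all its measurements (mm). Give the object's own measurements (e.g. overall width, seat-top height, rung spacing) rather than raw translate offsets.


A straight staircase of 8 solid steps. Each step is 879 mm wide (x), 254 mm deep (y, the going) and 172 mm tall (the rise). The first step rests on the floor; each subsequent step sits one going further in +y and one rise higher in +z, directly behind and above the previous step with no overlap.


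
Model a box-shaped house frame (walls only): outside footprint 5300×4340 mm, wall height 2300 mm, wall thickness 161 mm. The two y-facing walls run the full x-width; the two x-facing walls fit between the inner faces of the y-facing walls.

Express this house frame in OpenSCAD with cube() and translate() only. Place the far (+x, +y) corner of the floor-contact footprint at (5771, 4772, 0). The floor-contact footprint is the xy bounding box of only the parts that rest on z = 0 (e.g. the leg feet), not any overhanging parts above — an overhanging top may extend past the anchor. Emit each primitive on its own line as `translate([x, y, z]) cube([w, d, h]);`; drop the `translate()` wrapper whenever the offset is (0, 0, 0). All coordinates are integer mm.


translate([471, 432, 0]) cube([5300, 161, 2300]);
translate([471, 4611, 0]) cube([5300, 161, 2300]);
translate([471, 593, 0]) cube([161, 4018, 2300]);
translate([5610, 593, 0]) cube([161, 4018, 2300]);


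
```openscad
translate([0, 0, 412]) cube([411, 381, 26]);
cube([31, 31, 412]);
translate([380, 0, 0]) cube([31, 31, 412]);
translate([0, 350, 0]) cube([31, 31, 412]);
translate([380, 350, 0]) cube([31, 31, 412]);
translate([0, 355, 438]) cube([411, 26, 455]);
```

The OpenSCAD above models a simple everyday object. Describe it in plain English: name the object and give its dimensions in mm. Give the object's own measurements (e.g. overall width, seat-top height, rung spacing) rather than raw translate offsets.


A chair. The seat is a 411×381×26 mm slab with its top at z = 438 mm, on four 31×31 mm corner legs (flush with the seat edges, standing on z = 0). A flat backrest 26 mm thick, 455 mm tall, spans the full seat width and rises from the seat top along its +y edge, rear face flush with the rear of the seat.


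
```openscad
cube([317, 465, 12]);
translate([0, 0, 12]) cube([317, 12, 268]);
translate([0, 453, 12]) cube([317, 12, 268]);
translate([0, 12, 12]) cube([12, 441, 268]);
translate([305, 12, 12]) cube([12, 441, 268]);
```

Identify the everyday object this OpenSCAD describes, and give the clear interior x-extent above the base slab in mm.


An open box. The internal width is 293 mm.

A 317×465 base slab with four walls standing on it — an open box. The base is 317 mm wide and the walls are 12 mm thick, so the internal width is 317 − 2 × 12 = 293 mm.


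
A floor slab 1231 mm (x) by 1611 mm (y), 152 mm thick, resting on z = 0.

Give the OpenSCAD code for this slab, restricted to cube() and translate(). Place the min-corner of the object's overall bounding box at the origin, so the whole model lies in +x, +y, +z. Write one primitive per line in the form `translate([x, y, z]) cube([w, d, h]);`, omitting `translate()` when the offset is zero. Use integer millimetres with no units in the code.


cube([1231, 1611, 152]);


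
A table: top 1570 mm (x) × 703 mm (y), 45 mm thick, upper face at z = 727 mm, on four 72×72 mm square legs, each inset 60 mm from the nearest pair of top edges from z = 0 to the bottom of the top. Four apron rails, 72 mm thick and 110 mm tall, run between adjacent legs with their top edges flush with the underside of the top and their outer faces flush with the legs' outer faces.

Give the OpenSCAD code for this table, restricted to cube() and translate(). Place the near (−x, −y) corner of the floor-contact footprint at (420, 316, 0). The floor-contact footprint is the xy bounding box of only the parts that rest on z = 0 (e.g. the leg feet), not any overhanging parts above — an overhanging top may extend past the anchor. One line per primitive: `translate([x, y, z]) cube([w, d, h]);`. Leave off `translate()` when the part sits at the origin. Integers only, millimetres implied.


translate([360, 256, 682]) cube([1570, 703, 45]);
translate([420, 316, 0]) cube([72, 72, 682]);
translate([1798, 316, 0]) cube([72, 72, 682]);
translate([420, 827, 0]) cube([72, 72, 682]);
translate([1798, 827, 0]) cube([72, 72, 682]);
translate([492, 316, 572]) cube([1306, 72, 110]);
translate([492, 827, 572]) cube([1306, 72, 110]);
translate([420, 388, 572]) cube([72, 439, 110]);
translate([1798, 388, 572]) cube([72, 439, 110]);
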